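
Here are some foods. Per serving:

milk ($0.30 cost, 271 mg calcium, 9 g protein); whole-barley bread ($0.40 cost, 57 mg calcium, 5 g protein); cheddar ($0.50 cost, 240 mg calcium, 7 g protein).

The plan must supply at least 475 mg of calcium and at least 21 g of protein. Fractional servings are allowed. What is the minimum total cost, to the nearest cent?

The cheapest plan sits at a corner of the feasible region — with two constraints it uses at most two foods.
milk only: max(475/271, 21/9) = 2.333 servings → $0.70.
whole-barley bread only: max(475/57, 21/5) = 8.333 servings → $3.33.
cheddar only: max(475/240, 21/7) = 3 servings → $1.50.
milk + whole-barley bread with both tight: 1.399 servings and 1.682 servings → $1.09.
milk + cheddar: intersection lies outside the first quadrant.
whole-barley bread + cheddar with both tight: 2.141 servings and 1.471 servings → $1.59.
The minimum over all feasible corners is $0.70.

$0.70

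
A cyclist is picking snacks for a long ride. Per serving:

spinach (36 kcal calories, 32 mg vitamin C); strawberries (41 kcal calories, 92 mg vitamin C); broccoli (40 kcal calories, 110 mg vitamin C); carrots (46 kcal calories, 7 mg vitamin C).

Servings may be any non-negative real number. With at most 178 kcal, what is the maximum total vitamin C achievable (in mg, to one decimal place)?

Vitamin C per kcal: broccoli 2.75, strawberries 2.244, spinach 0.8889, carrots 0.1522.
With no serving limits, spend the whole calories allowance on broccoli: 178 kcal / 40 kcal × 110 mg = 489.5 mg.

489.5 mg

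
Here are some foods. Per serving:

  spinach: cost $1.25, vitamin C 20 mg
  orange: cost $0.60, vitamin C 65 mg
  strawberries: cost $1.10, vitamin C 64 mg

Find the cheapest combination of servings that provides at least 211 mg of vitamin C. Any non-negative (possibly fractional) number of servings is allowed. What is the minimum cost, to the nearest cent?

$1.95

Cost per mg of vitamin C: orange $0.0092, strawberries $0.0172, spinach $0.0625.
With no serving limits, use only orange: 211 mg / 65 mg = 3.246 servings × $0.60 = $1.95.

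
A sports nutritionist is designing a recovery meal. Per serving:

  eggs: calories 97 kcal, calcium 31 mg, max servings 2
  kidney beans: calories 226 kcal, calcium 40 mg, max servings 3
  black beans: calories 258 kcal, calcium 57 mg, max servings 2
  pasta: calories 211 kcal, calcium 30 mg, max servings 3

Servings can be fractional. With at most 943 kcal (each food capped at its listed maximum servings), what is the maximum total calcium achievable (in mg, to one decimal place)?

Calcium per kcal: eggs 0.3196, black beans 0.2209, kidney beans 0.177, pasta 0.1422.
Take 2 servings of eggs: uses 194 kcal, +62.0 mg calcium (running total 62.0 mg).
Take 2 servings of black beans: uses 516 kcal, +114.0 mg calcium (running total 176.0 mg).
Take 1.031 servings of kidney beans: uses 233 kcal, +41.2 mg calcium (running total 217.2 mg).
Filling greedily by calcium-per-kcal is optimal for one linear limit, giving 217.2 mg.

217.2 mg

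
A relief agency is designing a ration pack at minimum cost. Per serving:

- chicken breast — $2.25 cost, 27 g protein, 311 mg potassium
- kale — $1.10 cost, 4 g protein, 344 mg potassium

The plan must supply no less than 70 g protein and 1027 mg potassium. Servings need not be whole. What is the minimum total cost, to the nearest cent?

$6.40

For a min-cost LP with two ≥-constraints, a basic feasible solution has at most two positive variables.
chicken breast only: max(70/27, 1027/311) = 3.302 servings → $7.43.
kale only: max(70/4, 1027/344) = 17.5 servings → $19.25.
chicken breast + kale with both tight: 2.483 servings and 0.7408 servings → $6.40.
Cheapest feasible corner: $6.40.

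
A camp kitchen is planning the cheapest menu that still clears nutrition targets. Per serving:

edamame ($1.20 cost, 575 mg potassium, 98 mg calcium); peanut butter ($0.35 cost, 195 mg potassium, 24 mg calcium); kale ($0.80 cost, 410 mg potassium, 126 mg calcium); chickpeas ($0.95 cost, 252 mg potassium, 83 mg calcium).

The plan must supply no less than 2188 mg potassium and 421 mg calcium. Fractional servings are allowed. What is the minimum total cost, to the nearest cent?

Check every corner: each single food scaled to meet both minima, and each pair solved so both constraints bind.
edamame only: max(2188/575, 421/98) = 4.296 servings → $5.16.
peanut butter only: max(2188/195, 421/24) = 17.54 servings → $6.14.
kale only: max(2188/410, 421/126) = 5.337 servings → $4.27.
chickpeas only: max(2188/252, 421/83) = 8.683 servings → $8.25.
edamame + peanut butter: the both-tight solution has a negative serving — not a feasible corner.
edamame + kale with both tight: 3.194 servings and 0.8569 servings → $4.52.
edamame + chickpeas with both tight: 3.279 servings and 1.201 servings → $5.08.
peanut butter + kale with both tight: 6.998 servings and 2.008 servings → $4.06.
peanut butter + chickpeas with both tight: 7.449 servings and 2.918 servings → $5.38.
kale + chickpeas with both targets exact would need a negative amount; discard.
The minimum over all feasible corners is $4.06.

$4.06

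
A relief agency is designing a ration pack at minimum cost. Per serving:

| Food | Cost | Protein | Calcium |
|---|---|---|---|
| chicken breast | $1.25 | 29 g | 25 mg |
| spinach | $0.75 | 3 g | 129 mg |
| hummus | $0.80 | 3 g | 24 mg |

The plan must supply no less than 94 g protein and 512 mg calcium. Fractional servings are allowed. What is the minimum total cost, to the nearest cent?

The cheapest plan sits at a corner of the feasible region — with two constraints it uses at most two foods.
chicken breast only: max(94/29, 512/25) = 20.48 servings → $25.60.
spinach only: max(94/3, 512/129) = 31.33 servings → $23.50.
hummus only: max(94/3, 512/24) = 31.33 servings → $25.07.
chicken breast + spinach with both tight: 2.889 servings and 3.409 servings → $6.17.
chicken breast + hummus with both tight: 1.159 servings and 20.13 servings → $17.55.
spinach + hummus: intersection lies outside the first quadrant.
The minimum over all feasible corners is $6.17.

$6.17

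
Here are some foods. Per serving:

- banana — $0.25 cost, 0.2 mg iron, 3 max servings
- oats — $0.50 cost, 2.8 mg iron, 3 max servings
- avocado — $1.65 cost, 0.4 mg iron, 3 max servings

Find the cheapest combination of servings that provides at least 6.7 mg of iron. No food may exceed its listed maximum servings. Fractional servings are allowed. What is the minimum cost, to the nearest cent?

$1.20

Cost per mg of iron: oats $0.1786, banana $1.2500, avocado $4.1250.
Take 2.393 servings of oats: +6.7 mg iron for $1.20 (total $1.20, still need 0.0 mg).
Filling from the cheapest source first is optimal under one linear minimum: $1.20.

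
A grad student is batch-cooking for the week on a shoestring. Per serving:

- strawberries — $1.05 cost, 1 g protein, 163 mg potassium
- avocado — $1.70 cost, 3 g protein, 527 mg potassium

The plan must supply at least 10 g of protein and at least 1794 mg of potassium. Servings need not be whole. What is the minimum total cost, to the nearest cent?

$5.79

This is a tiny linear program; its minimum lies at a vertex of the feasible set. List the vertices and price them.
strawberries only: max(10/1, 1794/163) = 11.01 servings → $11.56.
avocado only: max(10/3, 1794/527) = 3.404 servings → $5.79.
strawberries + avocado: the both-tight solution has a negative serving — not a feasible corner.
So the least-cost plan costs $5.79.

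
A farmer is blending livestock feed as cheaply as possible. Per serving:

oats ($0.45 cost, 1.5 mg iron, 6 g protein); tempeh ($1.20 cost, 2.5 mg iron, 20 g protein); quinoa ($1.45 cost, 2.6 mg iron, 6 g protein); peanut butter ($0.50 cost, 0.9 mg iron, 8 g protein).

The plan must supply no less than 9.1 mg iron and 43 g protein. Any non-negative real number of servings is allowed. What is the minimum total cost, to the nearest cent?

Two binding constraints pin down two serving amounts, so the optimal mix uses at most two foods. The candidates are each food alone (scaled to the tighter of iron/protein) and each pair with both constraints tight.
oats only: max(9.1/1.5, 43/6) = 7.167 servings → $3.23.
tempeh only: max(9.1/2.5, 43/20) = 3.64 servings → $4.37.
quinoa only: max(9.1/2.6, 43/6) = 7.167 servings → $10.39.
peanut butter only: max(9.1/0.9, 43/8) = 10.11 servings → $5.06.
oats + tempeh with both tight: 4.967 servings and 0.66 servings → $3.03.
oats + quinoa: the both-tight solution has a negative serving — not a feasible corner.
oats + peanut butter with both tight: 5.167 servings and 1.5 servings → $3.08.
tempeh + quinoa with both tight: 1.546 servings and 2.014 servings → $4.77.
tempeh + peanut butter: intersection lies outside the first quadrant.
quinoa + peanut butter with both tight: 2.214 servings and 3.714 servings → $5.07.
The minimum over all feasible corners is $3.03.

$3.03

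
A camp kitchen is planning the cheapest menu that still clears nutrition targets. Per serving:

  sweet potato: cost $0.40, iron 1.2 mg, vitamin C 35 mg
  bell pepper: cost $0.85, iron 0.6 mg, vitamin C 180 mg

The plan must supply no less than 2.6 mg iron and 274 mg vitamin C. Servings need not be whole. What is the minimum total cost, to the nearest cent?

$1.66

An LP optimum is at a vertex; with two nutrient constraints at most two foods are used. Check each candidate.
sweet potato only: max(2.6/1.2, 274/35) = 7.829 servings → $3.13.
bell pepper only: max(2.6/0.6, 274/180) = 4.333 servings → $3.68.
sweet potato + bell pepper with both tight: 1.557 servings and 1.219 servings → $1.66.
The minimum over all feasible corners is $1.66.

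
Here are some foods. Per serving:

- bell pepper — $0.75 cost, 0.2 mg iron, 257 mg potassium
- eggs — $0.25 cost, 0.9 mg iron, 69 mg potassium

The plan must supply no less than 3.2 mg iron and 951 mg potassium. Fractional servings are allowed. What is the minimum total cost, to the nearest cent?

bell pepper only: max(3.2/0.2, 951/257) = 16 servings → $12.00.
eggs only: max(3.2/0.9, 951/69) = 13.78 servings → $3.45.
bell pepper + eggs with both tight: 2.92 servings and 2.907 servings → $2.92.
Cheapest feasible corner: $2.92.

$2.92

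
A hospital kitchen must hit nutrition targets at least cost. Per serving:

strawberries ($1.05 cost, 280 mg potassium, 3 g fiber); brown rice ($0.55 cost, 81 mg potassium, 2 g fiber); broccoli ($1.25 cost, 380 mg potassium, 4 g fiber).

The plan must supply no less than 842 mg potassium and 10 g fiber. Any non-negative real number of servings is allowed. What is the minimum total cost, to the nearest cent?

A basic optimal solution has at most two foods positive. Try each food alone and each pair with both targets met exactly.
strawberries only: max(842/280, 10/3) = 3.333 servings → $3.50.
brown rice only: max(842/81, 10/2) = 10.4 servings → $5.72.
broccoli only: max(842/380, 10/4) = 2.5 servings → $3.12.
strawberries + brown rice with both tight: 2.757 servings and 0.8644 servings → $3.37.
strawberries + broccoli with both targets exact would need a negative amount; discard.
brown rice + broccoli with both tight: 0.9908 servings and 2.005 servings → $3.05.
So the least-cost plan costs $3.05.

$3.05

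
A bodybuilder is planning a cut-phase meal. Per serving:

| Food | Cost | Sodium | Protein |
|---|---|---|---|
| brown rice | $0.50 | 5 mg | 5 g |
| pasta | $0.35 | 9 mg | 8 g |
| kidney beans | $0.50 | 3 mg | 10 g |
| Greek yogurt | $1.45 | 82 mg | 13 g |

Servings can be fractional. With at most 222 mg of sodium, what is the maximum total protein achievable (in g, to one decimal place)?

Protein per mg sodium: kidney beans 3.333, brown rice 1, pasta 0.8889, Greek yogurt 0.1585.
With no serving limits, spend the whole sodium allowance on kidney beans: 222 mg / 3 mg × 10 g = 740.0 g.

740.0 g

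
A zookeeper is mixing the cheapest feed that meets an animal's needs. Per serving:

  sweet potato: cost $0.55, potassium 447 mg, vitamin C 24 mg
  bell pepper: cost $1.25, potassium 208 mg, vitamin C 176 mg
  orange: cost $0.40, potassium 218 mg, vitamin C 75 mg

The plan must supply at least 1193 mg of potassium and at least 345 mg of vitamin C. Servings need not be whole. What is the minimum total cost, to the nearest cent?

$2.05

With two linear requirements the optimum uses one or two foods; enumerate the corners.
sweet potato only: max(1193/447, 345/24) = 14.38 servings → $7.91.
bell pepper only: max(1193/208, 345/176) = 5.736 servings → $7.17.
orange only: max(1193/218, 345/75) = 5.472 servings → $2.19.
sweet potato + bell pepper with both tight: 1.876 servings and 1.704 servings → $3.16.
sweet potato + orange with both tight: 0.5042 servings and 4.439 servings → $2.05.
bell pepper + orange with both targets exact would need a negative amount; discard.
The minimum over all feasible corners is $2.05.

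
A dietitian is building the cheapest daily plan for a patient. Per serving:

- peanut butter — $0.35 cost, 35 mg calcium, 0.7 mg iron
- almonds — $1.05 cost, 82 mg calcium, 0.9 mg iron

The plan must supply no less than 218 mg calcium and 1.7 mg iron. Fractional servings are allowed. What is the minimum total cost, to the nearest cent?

Minimising a linear cost over {calcium ≥ 218, iron ≥ 1.7, servings ≥ 0} — the optimum is at a vertex, using one or two foods.
peanut butter only: max(218/35, 1.7/0.7) = 6.229 servings → $2.18.
almonds only: max(218/82, 1.7/0.9) = 2.659 servings → $2.79.
peanut butter + almonds with both targets exact would need a negative amount; discard.
Cheapest feasible corner: $2.18.

$2.18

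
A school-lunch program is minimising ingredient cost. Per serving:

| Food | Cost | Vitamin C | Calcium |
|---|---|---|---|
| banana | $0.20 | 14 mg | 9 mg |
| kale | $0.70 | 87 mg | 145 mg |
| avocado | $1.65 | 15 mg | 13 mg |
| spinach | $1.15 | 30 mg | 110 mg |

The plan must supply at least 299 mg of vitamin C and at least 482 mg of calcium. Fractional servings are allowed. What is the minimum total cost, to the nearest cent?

$2.41

banana only: max(299/14, 482/9) = 53.56 servings → $10.71.
kale only: max(299/87, 482/145) = 3.437 servings → $2.41.
avocado only: max(299/15, 482/13) = 37.08 servings → $61.18.
spinach only: max(299/30, 482/110) = 9.967 servings → $11.46.
banana + kale with both tight: 1.14 servings and 3.253 servings → $2.51.
banana + avocado: the both-tight solution has a negative serving — not a feasible corner.
banana + spinach with both tight: 14.51 servings and 3.194 servings → $6.58.
kale + avocado with both tight: 3.202 servings and 1.361 servings → $4.49.
kale + spinach: the both-tight solution has a negative serving — not a feasible corner.
avocado + spinach with both tight: 14.63 servings and 2.653 servings → $27.19.
So the least-cost plan costs $2.41.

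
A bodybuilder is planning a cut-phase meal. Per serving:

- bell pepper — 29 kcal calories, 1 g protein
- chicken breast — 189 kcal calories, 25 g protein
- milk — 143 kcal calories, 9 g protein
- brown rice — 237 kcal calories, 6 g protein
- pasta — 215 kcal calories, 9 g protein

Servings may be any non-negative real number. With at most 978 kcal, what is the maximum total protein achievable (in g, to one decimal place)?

129.4 g

Protein per kcal: chicken breast 0.1323, milk 0.06294, pasta 0.04186, bell pepper 0.03448, brown rice 0.02532.
With no serving limits, spend the whole calories allowance on chicken breast: 978 kcal / 189 kcal × 25 g = 129.4 g.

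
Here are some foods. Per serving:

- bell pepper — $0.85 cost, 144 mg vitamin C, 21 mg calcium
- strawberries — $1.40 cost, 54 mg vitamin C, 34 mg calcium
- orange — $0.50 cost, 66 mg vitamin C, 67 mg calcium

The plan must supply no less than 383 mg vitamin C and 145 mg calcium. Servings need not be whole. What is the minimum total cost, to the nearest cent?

$2.43

Two binding constraints pin down two serving amounts, so the optimal mix uses at most two foods. The candidates are each food alone (scaled to the tighter of vitamin C/calcium) and each pair with both constraints tight.
bell pepper only: max(383/144, 145/21) = 6.905 servings → $5.87.
strawberries only: max(383/54, 145/34) = 7.093 servings → $9.93.
orange only: max(383/66, 145/67) = 5.803 servings → $2.90.
bell pepper + strawberries with both tight: 1.38 servings and 3.412 servings → $5.95.
bell pepper + orange with both tight: 1.948 servings and 1.554 servings → $2.43.
strawberries + orange: intersection lies outside the first quadrant.
The minimum over all feasible corners is $2.43.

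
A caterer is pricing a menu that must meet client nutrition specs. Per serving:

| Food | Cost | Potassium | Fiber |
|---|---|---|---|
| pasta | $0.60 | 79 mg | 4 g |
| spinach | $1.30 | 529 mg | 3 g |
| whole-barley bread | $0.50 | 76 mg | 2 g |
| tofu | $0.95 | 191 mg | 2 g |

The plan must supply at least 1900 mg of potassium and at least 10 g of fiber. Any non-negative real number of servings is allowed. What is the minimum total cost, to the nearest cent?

$4.67

For a min-cost LP with two ≥-constraints, a basic feasible solution has at most two positive variables.
pasta only: max(1900/79, 10/4) = 24.05 servings → $14.43.
spinach only: max(1900/529, 10/3) = 3.592 servings → $4.67.
whole-barley bread only: max(1900/76, 10/2) = 25 servings → $12.50.
tofu only: max(1900/191, 10/2) = 9.948 servings → $9.45.
pasta + spinach: the both-tight solution has a negative serving — not a feasible corner.
pasta + whole-barley bread with both targets exact would need a negative amount; discard.
pasta + tofu with both targets exact would need a negative amount; discard.
spinach + whole-barley bread: the both-tight solution has a negative serving — not a feasible corner.
spinach + tofu: intersection lies outside the first quadrant.
whole-barley bread + tofu with both targets exact would need a negative amount; discard.
The minimum over all feasible corners is $4.67.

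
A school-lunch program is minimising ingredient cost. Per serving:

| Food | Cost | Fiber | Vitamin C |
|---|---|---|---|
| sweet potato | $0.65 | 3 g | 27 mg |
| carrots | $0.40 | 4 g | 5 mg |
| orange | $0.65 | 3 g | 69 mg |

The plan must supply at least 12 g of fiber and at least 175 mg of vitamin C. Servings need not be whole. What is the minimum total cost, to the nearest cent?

Check every corner: each single food scaled to meet both minima, and each pair solved so both constraints bind.
sweet potato only: max(12/3, 175/27) = 6.481 servings → $4.21.
carrots only: max(12/4, 175/5) = 35 servings → $14.00.
orange only: max(12/3, 175/69) = 4 servings → $2.60.
sweet potato + carrots: the both-tight solution has a negative serving — not a feasible corner.
sweet potato + orange with both tight: 2.405 servings and 1.595 servings → $2.60.
carrots + orange with both tight: 1.161 servings and 2.452 servings → $2.06.
The minimum over all feasible corners is $2.06.

$2.06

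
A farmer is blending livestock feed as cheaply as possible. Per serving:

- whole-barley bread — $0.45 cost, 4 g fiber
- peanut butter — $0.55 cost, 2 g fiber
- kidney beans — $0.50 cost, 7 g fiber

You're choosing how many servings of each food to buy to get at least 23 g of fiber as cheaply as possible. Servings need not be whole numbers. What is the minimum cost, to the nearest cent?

$1.64

Cost per g of fiber: kidney beans $0.0714, whole-barley bread $0.1125, peanut butter $0.2750.
With no serving limits, use only kidney beans: 23 g / 7 g = 3.286 servings × $0.50 = $1.64.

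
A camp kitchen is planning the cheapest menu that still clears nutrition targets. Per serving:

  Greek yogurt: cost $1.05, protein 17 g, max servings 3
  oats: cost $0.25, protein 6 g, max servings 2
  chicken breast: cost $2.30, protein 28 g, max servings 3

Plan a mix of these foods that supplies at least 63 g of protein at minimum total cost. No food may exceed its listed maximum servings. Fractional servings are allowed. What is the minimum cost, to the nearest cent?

Cost per g of protein: oats $0.0417, Greek yogurt $0.0618, chicken breast $0.0821.
Take 2 servings of oats: +12.0 g protein for $0.50 (total $0.50, still need 51.0 g).
Take 3 servings of Greek yogurt: +51.0 g protein for $3.15 (total $3.65, still need 0.0 g).
Filling from the cheapest source first is optimal under one linear minimum: $3.65.

$3.65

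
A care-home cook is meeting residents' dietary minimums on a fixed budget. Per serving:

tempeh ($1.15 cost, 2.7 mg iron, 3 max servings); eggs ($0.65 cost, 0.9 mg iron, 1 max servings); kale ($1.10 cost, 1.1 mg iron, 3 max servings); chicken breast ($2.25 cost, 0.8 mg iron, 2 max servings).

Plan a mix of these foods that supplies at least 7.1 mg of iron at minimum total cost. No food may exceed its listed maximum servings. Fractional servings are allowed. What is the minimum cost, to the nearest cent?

Cost per mg of iron: tempeh $0.4259, eggs $0.7222, kale $1.0000, chicken breast $2.8125.
Take 2.63 servings of tempeh: +7.1 mg iron for $3.02 (total $3.02, still need 0.0 mg).
Greedy by cheapest-per-mg is optimal for a single linear constraint, so the minimum cost is $3.02.

$3.02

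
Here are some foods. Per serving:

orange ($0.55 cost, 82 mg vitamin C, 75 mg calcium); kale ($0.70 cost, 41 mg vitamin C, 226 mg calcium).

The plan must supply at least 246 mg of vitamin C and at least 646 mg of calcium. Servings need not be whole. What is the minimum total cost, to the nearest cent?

$2.60

Check every corner: each single food scaled to meet both minima, and each pair solved so both constraints bind.
orange only: max(246/82, 646/75) = 8.613 servings → $4.74.
kale only: max(246/41, 646/226) = 6 servings → $4.20.
orange + kale with both tight: 1.883 servings and 2.233 servings → $2.60.
The minimum over all feasible corners is $2.60.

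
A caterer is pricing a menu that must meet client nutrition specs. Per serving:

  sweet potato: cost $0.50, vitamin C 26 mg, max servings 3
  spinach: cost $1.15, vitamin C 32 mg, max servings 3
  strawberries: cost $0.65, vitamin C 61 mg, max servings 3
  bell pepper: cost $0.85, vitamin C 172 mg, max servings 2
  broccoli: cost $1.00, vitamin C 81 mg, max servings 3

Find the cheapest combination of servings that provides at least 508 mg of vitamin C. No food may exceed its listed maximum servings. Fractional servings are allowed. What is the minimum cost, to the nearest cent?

Cost per mg of vitamin C: bell pepper $0.0049, strawberries $0.0107, broccoli $0.0123, sweet potato $0.0192, spinach $0.0359.
Take 2 servings of bell pepper: +344.0 mg vitamin C for $1.70 (total $1.70, still need 164.0 mg).
Take 2.689 servings of strawberries: +164.0 mg vitamin C for $1.75 (total $3.45, still need 0.0 mg).
Greedy by cheapest-per-mg is optimal for a single linear constraint, so the minimum cost is $3.45.

$3.45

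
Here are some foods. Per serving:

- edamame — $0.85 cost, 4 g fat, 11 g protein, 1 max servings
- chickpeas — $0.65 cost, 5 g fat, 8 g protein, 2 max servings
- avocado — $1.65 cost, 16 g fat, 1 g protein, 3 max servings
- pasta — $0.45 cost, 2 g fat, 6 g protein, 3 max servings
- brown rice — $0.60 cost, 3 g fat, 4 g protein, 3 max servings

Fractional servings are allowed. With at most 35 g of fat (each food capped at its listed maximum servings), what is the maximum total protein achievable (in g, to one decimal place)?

57.4 g

Protein per g fat: pasta 3, edamame 2.75, chickpeas 1.6, brown rice 1.333, avocado 0.0625.
Take 3 servings of pasta: uses 6 g fat, +18.0 g protein (running total 18.0 g).
Take 1 serving of edamame: uses 4 g fat, +11.0 g protein (running total 29.0 g).
Take 2 servings of chickpeas: uses 10 g fat, +16.0 g protein (running total 45.0 g).
Take 3 servings of brown rice: uses 9 g fat, +12.0 g protein (running total 57.0 g).
Take 0.375 servings of avocado: uses 6 g fat, +0.4 g protein (running total 57.4 g).
Greedy by best ratio exhausts the fat allowance optimally: 57.4 g.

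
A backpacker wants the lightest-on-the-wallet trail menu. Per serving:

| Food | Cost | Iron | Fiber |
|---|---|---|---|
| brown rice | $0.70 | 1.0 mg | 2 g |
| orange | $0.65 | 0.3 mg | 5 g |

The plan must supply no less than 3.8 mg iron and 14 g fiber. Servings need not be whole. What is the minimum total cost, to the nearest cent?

$3.30

The cheapest plan sits at a corner of the feasible region — with two constraints it uses at most two foods.
brown rice only: max(3.8/1.0, 14/2) = 7 servings → $4.90.
orange only: max(3.8/0.3, 14/5) = 12.67 servings → $8.23.
brown rice + orange with both tight: 3.364 servings and 1.455 servings → $3.30.
So the least-cost plan costs $3.30.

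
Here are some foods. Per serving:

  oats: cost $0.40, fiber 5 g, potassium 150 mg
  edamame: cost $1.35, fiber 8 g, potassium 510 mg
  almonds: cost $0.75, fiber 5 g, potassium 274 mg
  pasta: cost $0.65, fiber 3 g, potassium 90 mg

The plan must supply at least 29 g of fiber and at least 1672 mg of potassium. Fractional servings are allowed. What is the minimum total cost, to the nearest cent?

$4.43

Two binding constraints pin down two serving amounts, so the optimal mix uses at most two foods. The candidates are each food alone (scaled to the tighter of fiber/potassium) and each pair with both constraints tight.
oats only: max(29/5, 1672/150) = 11.15 servings → $4.46.
edamame only: max(29/8, 1672/510) = 3.625 servings → $4.89.
almonds only: max(29/5, 1672/274) = 6.102 servings → $4.58.
pasta only: max(29/3, 1672/90) = 18.58 servings → $12.08.
oats + edamame with both tight: 1.047 servings and 2.97 servings → $4.43.
oats + almonds with both targets exact would need a negative amount; discard.
oats + pasta (both tight): parallel constraints — no distinct corner.
edamame + almonds with both tight: 1.156 servings and 3.95 servings → $4.52.
edamame + pasta with both tight: 2.97 servings and 1.746 servings → $5.14.
almonds + pasta: the both-tight solution has a negative serving — not a feasible corner.
Cheapest feasible corner: $4.43.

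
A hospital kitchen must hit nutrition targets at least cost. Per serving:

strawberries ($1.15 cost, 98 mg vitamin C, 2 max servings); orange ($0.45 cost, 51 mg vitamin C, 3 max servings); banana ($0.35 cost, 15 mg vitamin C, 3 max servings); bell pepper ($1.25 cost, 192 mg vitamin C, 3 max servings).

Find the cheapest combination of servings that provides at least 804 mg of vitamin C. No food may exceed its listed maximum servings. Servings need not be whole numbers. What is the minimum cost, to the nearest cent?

$5.98

Cost per mg of vitamin C: bell pepper $0.0065, orange $0.0088, strawberries $0.0117, banana $0.0233.
Take 3 servings of bell pepper: +576.0 mg vitamin C for $3.75 (total $3.75, still need 228.0 mg).
Take 3 servings of orange: +153.0 mg vitamin C for $1.35 (total $5.10, still need 75.0 mg).
Take 0.7653 servings of strawberries: +75.0 mg vitamin C for $0.88 (total $5.98, still need 0.0 mg).
Filling from the cheapest source first is optimal under one linear minimum: $5.98.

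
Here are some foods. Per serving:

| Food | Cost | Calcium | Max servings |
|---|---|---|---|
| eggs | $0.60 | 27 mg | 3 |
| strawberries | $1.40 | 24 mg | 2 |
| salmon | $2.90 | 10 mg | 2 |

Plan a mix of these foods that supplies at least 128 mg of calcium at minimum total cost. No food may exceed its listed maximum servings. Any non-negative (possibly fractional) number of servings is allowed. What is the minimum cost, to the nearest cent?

$4.54

Cost per mg of calcium: eggs $0.0222, strawberries $0.0583, salmon $0.2900.
Take 3 servings of eggs: +81.0 mg calcium for $1.80 (total $1.80, still need 47.0 mg).
Take 1.958 servings of strawberries: +47.0 mg calcium for $2.74 (total $4.54, still need 0.0 mg).
Greedy by cheapest-per-mg is optimal for a single linear constraint, so the minimum cost is $4.54.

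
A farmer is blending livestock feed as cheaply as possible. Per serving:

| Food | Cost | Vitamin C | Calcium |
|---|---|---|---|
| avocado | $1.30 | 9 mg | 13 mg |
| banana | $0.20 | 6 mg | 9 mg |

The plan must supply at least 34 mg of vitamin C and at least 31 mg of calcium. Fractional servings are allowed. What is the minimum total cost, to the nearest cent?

$1.13

Check every corner: each single food scaled to meet both minima, and each pair solved so both constraints bind.
avocado only: max(34/9, 31/13) = 3.778 servings → $4.91.
banana only: max(34/6, 31/9) = 5.667 servings → $1.13.
avocado + banana: the both-tight solution has a negative serving — not a feasible corner.
Cheapest feasible corner: $1.13.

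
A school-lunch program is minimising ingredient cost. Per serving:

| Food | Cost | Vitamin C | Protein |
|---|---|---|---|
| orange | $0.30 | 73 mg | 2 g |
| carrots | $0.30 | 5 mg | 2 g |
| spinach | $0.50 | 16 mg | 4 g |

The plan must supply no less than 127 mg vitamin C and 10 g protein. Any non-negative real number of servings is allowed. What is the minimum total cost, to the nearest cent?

An LP optimum is at a vertex; with two nutrient constraints at most two foods are used. Check each candidate.
orange only: max(127/73, 10/2) = 5 servings → $1.50.
carrots only: max(127/5, 10/2) = 25.4 servings → $7.62.
spinach only: max(127/16, 10/4) = 7.938 servings → $3.97.
orange + carrots with both tight: 1.5 servings and 3.5 servings → $1.50.
orange + spinach with both tight: 1.338 servings and 1.831 servings → $1.32.
carrots + spinach: intersection lies outside the first quadrant.
The minimum over all feasible corners is $1.32.

$1.32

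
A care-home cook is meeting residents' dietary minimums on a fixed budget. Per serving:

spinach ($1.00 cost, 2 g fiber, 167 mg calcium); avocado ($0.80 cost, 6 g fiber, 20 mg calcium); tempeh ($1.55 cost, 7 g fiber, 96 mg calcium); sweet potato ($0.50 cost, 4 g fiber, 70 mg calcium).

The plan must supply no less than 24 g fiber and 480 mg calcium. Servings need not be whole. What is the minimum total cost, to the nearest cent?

$3.34

A basic optimal solution has at most two foods positive. Try each food alone and each pair with both targets met exactly.
spinach only: max(24/2, 480/167) = 12 servings → $12.00.
avocado only: max(24/6, 480/20) = 24 servings → $19.20.
tempeh only: max(24/7, 480/96) = 5 servings → $7.75.
sweet potato only: max(24/4, 480/70) = 6.857 servings → $3.43.
spinach + avocado with both tight: 2.495 servings and 3.168 servings → $5.03.
spinach + tempeh with both tight: 1.081 servings and 3.12 servings → $5.92.
spinach + sweet potato with both tight: 0.4545 servings and 5.773 servings → $3.34.
avocado + tempeh: intersection lies outside the first quadrant.
avocado + sweet potato: intersection lies outside the first quadrant.
tempeh + sweet potato: intersection lies outside the first quadrant.
The minimum over all feasible corners is $3.34.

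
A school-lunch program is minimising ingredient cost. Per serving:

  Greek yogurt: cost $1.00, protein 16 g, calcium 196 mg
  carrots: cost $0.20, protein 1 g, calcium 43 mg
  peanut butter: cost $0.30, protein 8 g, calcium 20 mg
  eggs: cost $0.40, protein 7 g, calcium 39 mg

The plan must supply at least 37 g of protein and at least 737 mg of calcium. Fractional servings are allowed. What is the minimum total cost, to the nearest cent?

Check every corner: each single food scaled to meet both minima, and each pair solved so both constraints bind.
Greek yogurt only: max(37/16, 737/196) = 3.76 servings → $3.76.
carrots only: max(37/1, 737/43) = 37 servings → $7.40.
peanut butter only: max(37/8, 737/20) = 36.85 servings → $11.05.
eggs only: max(37/7, 737/39) = 18.9 servings → $7.56.
Greek yogurt + carrots with both tight: 1.736 servings and 9.228 servings → $3.58.
Greek yogurt + peanut butter: intersection lies outside the first quadrant.
Greek yogurt + eggs with both targets exact would need a negative amount; discard.
carrots + peanut butter with both tight: 15.91 servings and 2.636 servings → $3.97.
carrots + eggs with both tight: 14.18 servings and 3.26 servings → $4.14.
peanut butter + eggs with both targets exact would need a negative amount; discard.
The minimum over all feasible corners is $3.58.

$3.58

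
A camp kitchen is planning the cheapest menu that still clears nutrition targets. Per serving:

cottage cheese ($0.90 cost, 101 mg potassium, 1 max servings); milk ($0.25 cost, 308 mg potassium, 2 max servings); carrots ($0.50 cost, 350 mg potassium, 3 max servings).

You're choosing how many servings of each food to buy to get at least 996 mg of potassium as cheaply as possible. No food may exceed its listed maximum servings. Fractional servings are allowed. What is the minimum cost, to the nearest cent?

$1.04

Cost per mg of potassium: milk $0.0008, carrots $0.0014, cottage cheese $0.0089.
Take 2 servings of milk: +616.0 mg potassium for $0.50 (total $0.50, still need 380.0 mg).
Take 1.086 servings of carrots: +380.0 mg potassium for $0.54 (total $1.04, still need 0.0 mg).
Filling from the cheapest source first is optimal under one linear minimum: $1.04.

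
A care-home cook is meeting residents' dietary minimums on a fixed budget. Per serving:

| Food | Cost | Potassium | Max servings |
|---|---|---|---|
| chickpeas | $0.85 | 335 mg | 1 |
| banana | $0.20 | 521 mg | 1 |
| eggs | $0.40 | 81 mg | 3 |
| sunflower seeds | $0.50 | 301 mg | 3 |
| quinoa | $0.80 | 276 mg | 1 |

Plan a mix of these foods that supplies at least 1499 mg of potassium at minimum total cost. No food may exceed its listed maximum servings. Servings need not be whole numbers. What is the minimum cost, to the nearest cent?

$1.89

Cost per mg of potassium: banana $0.0004, sunflower seeds $0.0017, chickpeas $0.0025, quinoa $0.0029, eggs $0.0049.
Take 1 serving of banana: +521.0 mg potassium for $0.20 (total $0.20, still need 978.0 mg).
Take 3 servings of sunflower seeds: +903.0 mg potassium for $1.50 (total $1.70, still need 75.0 mg).
Take 0.2239 servings of chickpeas: +75.0 mg potassium for $0.19 (total $1.89, still need 0.0 mg).
Greedy by cheapest-per-mg is optimal for a single linear constraint, so the minimum cost is $1.89.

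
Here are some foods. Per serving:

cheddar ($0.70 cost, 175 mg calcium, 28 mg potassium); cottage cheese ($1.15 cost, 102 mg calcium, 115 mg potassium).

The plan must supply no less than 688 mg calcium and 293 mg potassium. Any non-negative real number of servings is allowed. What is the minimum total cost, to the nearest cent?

$4.13

cheddar only: max(688/175, 293/28) = 10.46 servings → $7.33.
cottage cheese only: max(688/102, 293/115) = 6.745 servings → $7.76.
cheddar + cottage cheese with both tight: 2.851 servings and 1.854 servings → $4.13.
So the least-cost plan costs $4.13.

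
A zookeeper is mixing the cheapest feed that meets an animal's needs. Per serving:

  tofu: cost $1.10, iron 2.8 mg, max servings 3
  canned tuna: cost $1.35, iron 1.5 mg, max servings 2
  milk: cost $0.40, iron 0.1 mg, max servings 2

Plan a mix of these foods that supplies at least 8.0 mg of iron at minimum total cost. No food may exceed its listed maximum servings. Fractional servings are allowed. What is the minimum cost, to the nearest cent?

$3.14

Cost per mg of iron: tofu $0.3929, canned tuna $0.9000, milk $4.0000.
Take 2.857 servings of tofu: +8.0 mg iron for $3.14 (total $3.14, still need 0.0 mg).
Greedy by cheapest-per-mg is optimal for a single linear constraint, so the minimum cost is $3.14.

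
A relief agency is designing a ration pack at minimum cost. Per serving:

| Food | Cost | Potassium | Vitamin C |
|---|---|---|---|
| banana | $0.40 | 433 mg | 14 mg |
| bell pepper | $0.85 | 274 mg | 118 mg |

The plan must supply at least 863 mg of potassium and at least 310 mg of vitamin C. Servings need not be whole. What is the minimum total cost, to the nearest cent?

At the optimum either one food covers both requirements or two foods hit both targets exactly; no other combination can be cheaper.
banana only: max(863/433, 310/14) = 22.14 servings → $8.86.
bell pepper only: max(863/274, 310/118) = 3.15 servings → $2.68.
banana + bell pepper with both tight: 0.3575 servings and 2.585 servings → $2.34.
So the least-cost plan costs $2.34.

$2.34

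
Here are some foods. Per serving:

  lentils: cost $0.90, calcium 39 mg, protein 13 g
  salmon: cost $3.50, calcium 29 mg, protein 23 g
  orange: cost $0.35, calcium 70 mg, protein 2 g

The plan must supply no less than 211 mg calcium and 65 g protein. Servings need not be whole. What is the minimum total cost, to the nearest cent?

For a min-cost LP with two ≥-constraints, a basic feasible solution has at most two positive variables.
lentils only: max(211/39, 65/13) = 5.41 servings → $4.87.
salmon only: max(211/29, 65/23) = 7.276 servings → $25.47.
orange only: max(211/70, 65/2) = 32.5 servings → $11.38.
lentils + salmon: intersection lies outside the first quadrant.
lentils + orange with both tight: 4.962 servings and 0.25 servings → $4.55.
salmon + orange with both tight: 2.66 servings and 1.912 servings → $9.98.
So the least-cost plan costs $4.55.

$4.55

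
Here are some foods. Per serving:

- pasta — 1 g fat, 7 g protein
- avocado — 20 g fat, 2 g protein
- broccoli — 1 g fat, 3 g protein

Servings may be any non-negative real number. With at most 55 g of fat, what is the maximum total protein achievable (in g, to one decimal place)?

Protein per g fat: pasta 7, broccoli 3, avocado 0.1.
With no serving limits, spend the whole fat allowance on pasta: 55 g / 1 g × 7 g = 385.0 g.

385.0 g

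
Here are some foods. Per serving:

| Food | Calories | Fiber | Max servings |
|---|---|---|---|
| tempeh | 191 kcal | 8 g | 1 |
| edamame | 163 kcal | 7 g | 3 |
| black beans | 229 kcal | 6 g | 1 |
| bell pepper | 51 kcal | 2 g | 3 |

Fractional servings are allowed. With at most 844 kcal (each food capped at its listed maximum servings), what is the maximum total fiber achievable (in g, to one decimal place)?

Fiber per kcal: edamame 0.04294, tempeh 0.04188, bell pepper 0.03922, black beans 0.0262.
Take 3 servings of edamame: uses 489 kcal, +21.0 g fiber (running total 21.0 g).
Take 1 serving of tempeh: uses 191 kcal, +8.0 g fiber (running total 29.0 g).
Take 3 servings of bell pepper: uses 153 kcal, +6.0 g fiber (running total 35.0 g).
Take 0.04803 servings of black beans: uses 11 kcal, +0.3 g fiber (running total 35.3 g).
Greedy by best ratio exhausts the calories allowance optimally: 35.3 g.

35.3 g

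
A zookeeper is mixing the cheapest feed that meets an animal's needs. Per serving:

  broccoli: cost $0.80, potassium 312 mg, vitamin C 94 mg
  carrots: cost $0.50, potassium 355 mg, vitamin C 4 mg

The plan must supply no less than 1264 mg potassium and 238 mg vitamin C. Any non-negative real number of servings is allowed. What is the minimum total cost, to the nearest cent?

Check every corner: each single food scaled to meet both minima, and each pair solved so both constraints bind.
broccoli only: max(1264/312, 238/94) = 4.051 servings → $3.24.
carrots only: max(1264/355, 238/4) = 59.5 servings → $29.75.
broccoli + carrots with both tight: 2.473 servings and 1.387 servings → $2.67.
Cheapest feasible corner: $2.67.

$2.67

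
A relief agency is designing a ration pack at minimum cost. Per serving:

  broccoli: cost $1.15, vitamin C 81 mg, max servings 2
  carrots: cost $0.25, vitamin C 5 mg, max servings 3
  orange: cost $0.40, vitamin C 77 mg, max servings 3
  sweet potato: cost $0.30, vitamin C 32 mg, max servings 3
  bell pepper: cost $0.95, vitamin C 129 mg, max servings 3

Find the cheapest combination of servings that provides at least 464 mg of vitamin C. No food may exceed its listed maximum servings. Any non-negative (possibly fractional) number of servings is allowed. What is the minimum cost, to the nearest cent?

$2.92

Cost per mg of vitamin C: orange $0.0052, bell pepper $0.0074, sweet potato $0.0094, broccoli $0.0142, carrots $0.0500.
Take 3 servings of orange: +231.0 mg vitamin C for $1.20 (total $1.20, still need 233.0 mg).
Take 1.806 servings of bell pepper: +233.0 mg vitamin C for $1.72 (total $2.92, still need 0.0 mg).
Greedy by cheapest-per-mg is optimal for a single linear constraint, so the minimum cost is $2.92.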